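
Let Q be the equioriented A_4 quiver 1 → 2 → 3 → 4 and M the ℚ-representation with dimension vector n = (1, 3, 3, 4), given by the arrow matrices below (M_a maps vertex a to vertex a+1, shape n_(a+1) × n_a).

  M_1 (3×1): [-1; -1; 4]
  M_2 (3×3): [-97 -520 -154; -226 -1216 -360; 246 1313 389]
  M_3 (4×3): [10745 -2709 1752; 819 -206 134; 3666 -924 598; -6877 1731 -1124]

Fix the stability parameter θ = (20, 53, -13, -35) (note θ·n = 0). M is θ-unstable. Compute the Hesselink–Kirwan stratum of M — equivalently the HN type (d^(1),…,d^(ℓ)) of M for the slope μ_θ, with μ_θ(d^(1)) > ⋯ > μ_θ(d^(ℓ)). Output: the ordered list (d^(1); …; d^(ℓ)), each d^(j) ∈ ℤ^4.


Barcode: M ≅ I[1,4], I[2,4]^2, I[4,4]. HN layers by μ_θ (3 steps, strictly decreasing):
  μ^(1)=25/4; μ^(2)=5/3; μ^(3)=-35

((1, 1, 1, 1); (0, 2, 2, 2); (0, 0, 0, 1))


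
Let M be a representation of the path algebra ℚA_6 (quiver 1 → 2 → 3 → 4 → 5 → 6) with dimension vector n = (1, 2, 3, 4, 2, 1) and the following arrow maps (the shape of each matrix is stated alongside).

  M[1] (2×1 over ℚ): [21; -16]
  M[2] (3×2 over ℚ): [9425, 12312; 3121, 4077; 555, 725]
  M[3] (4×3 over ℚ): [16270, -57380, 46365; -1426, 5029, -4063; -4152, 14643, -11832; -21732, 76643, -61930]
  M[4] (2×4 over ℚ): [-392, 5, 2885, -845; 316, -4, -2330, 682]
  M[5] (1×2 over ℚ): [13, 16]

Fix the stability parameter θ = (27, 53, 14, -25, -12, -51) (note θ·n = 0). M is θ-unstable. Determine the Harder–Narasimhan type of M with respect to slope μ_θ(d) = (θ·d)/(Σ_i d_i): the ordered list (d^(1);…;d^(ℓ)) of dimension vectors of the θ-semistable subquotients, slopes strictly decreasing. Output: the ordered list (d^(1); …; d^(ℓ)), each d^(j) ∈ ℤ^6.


Via rank(M_{q-1}∘⋯∘M_p): M ≅ I[1,4], I[2,3], I[3,6], I[4,4], I[4,5].
μ_θ-semistable layers: μ^(1)=67/2; μ^(2)=69/4; μ^(3)=-12; μ^(4)=-37/2; μ^(5)=-25

((0, 1, 1, 0, 0, 0); (1, 1, 1, 1, 0, 0); (0, 0, 0, 0, 1, 0); (0, 0, 1, 1, 1, 1); (0, 0, 0, 2, 0, 0))


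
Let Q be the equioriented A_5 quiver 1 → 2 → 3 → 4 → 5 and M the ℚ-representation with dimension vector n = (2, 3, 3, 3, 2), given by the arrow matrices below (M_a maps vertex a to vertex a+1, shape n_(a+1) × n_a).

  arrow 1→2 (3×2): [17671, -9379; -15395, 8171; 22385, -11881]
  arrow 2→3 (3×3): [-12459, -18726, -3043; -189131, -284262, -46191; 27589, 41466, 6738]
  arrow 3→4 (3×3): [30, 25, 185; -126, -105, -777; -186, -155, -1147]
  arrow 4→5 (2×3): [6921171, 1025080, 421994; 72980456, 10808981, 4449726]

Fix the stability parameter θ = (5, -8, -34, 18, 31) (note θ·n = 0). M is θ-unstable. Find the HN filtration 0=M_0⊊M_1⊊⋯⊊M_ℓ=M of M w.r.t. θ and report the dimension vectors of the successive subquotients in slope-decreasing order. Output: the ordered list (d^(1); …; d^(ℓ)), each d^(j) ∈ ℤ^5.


Via rank(M_{q-1}∘⋯∘M_p): M ≅ I[1,3], I[1,5], I[2,2], I[3,3], I[4,4], I[4,5].
μ_θ-semistable layers: μ^(1)=31; μ^(2)=18; μ^(3)=-8; μ^(4)=-37/3; μ^(5)=-34

((0, 0, 0, 0, 2); (0, 0, 0, 3, 0); (0, 1, 0, 0, 0); (2, 2, 2, 0, 0); (0, 0, 1, 0, 0))


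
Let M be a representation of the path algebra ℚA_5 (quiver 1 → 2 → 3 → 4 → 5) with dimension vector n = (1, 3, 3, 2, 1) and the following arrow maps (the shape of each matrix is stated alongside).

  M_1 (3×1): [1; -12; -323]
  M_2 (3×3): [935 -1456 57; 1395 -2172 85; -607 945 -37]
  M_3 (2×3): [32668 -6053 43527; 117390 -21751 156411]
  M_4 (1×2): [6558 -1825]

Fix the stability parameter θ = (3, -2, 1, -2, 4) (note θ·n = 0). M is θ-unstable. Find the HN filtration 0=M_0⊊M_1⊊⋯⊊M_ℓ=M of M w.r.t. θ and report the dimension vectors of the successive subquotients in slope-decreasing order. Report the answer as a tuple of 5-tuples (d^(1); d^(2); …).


Interval decomposition of M: I[1,5], I[2,3], I[2,4].
HN type (ℓ=5): μ^(1)=4; μ^(2)=1; μ^(3)=0; μ^(4)=-1/2; μ^(5)=-2

((0, 0, 0, 0, 1); (0, 0, 1, 0, 0); (1, 1, 1, 1, 0); (0, 0, 1, 1, 0); (0, 2, 0, 0, 0))


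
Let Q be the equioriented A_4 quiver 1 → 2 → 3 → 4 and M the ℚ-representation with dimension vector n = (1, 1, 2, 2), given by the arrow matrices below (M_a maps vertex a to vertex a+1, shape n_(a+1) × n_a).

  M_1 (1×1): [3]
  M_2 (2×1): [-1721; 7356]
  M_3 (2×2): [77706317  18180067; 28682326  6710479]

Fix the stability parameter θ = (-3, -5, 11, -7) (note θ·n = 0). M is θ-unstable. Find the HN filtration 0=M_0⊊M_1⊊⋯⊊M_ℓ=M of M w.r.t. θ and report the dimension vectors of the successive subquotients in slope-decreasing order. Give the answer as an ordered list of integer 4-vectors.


Interval decomposition of M: I[1,4], I[3,4].
HN type (ℓ=2): μ^(1)=2; μ^(2)=-4

((0, 0, 2, 2); (1, 1, 0, 0))


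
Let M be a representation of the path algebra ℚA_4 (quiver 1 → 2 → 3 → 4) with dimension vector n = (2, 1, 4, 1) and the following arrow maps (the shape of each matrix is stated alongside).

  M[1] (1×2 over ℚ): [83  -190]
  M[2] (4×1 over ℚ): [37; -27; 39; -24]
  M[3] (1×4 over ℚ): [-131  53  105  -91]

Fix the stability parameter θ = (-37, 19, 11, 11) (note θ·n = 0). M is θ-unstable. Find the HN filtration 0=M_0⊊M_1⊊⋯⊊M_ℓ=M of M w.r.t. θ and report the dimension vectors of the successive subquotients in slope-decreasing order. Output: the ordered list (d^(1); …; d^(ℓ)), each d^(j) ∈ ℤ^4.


Via rank(M_{q-1}∘⋯∘M_p): M ≅ I[1,1], I[1,4], I[3,3]^3.
μ_θ-semistable layers: μ^(1)=41/3; μ^(2)=11; μ^(3)=-37

((0, 1, 1, 1); (0, 0, 3, 0); (2, 0, 0, 0))


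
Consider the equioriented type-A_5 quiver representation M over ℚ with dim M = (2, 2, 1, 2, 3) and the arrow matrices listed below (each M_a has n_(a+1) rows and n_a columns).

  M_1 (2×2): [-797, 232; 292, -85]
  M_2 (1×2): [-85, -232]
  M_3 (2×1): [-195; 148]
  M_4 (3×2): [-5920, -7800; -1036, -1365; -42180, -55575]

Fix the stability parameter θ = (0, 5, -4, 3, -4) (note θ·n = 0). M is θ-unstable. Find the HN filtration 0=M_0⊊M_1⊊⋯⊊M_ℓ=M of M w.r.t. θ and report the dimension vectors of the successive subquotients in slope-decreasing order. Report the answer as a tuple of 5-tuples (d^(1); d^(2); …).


Via rank(M_{q-1}∘⋯∘M_p): M ≅ I[1,2], I[1,4], I[4,5], I[5,5]^2.
μ_θ-semistable layers: μ^(1)=5; μ^(2)=3; μ^(3)=1/2; μ^(4)=0; μ^(5)=-1/2; μ^(6)=-4

((0, 1, 0, 0, 0); (0, 0, 0, 1, 0); (0, 1, 1, 0, 0); (2, 0, 0, 0, 0); (0, 0, 0, 1, 1); (0, 0, 0, 0, 2))


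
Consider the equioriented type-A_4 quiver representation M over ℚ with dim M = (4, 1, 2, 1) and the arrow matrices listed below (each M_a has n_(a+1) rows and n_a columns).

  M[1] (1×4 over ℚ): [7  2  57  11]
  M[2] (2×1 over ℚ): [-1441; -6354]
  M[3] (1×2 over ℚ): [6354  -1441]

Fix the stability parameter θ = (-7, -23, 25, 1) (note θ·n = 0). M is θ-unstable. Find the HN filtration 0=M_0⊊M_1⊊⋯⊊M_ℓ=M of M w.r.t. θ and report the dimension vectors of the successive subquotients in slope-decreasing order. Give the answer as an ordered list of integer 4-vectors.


Interval decomposition of M: I[1,1]^3, I[1,3], I[3,4].
HN type (ℓ=4): μ^(1)=25; μ^(2)=13; μ^(3)=-7; μ^(4)=-15

((0, 0, 1, 0); (0, 0, 1, 1); (3, 0, 0, 0); (1, 1, 0, 0))


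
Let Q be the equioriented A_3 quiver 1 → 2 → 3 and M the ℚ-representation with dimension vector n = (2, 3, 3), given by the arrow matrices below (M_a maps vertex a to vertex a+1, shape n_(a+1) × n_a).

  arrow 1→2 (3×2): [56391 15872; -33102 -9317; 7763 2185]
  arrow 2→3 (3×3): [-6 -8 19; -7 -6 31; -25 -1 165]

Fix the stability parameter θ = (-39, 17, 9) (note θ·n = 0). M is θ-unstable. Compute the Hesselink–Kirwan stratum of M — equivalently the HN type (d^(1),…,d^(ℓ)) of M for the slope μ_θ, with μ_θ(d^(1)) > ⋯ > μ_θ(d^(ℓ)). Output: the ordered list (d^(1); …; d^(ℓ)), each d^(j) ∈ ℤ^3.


Interval decomposition of M: I[1,3]^2, I[2,3].
HN type (ℓ=2): μ^(1)=13; μ^(2)=-39

((0, 3, 3); (2, 0, 0))


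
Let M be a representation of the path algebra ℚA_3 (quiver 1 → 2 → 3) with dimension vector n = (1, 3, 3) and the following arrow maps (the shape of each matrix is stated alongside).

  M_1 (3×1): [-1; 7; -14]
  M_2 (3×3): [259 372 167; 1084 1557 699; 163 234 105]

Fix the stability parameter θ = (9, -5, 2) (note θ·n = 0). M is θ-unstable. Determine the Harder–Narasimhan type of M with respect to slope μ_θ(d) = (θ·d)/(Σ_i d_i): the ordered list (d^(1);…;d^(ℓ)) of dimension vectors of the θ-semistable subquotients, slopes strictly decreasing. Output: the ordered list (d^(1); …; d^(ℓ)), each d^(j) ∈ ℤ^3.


Barcode: M ≅ I[1,3], I[2,2], I[2,3], I[3,3]. HN layers by μ_θ (2 steps, strictly decreasing):
  μ^(1)=2; μ^(2)=-5

((1, 1, 3); (0, 2, 0))


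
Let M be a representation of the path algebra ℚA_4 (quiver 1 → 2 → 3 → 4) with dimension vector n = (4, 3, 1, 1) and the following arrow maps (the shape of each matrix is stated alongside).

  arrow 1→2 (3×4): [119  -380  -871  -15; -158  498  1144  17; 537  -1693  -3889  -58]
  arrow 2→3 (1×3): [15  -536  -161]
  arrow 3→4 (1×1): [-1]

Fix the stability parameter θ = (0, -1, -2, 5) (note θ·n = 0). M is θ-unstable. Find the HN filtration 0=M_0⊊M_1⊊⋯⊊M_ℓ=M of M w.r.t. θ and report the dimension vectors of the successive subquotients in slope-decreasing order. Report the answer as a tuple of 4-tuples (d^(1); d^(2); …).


Via rank(M_{q-1}∘⋯∘M_p): M ≅ I[1,1], I[1,2]^2, I[1,4].
μ_θ-semistable layers: μ^(1)=5; μ^(2)=0; μ^(3)=-1/2; μ^(4)=-1

((0, 0, 0, 1); (1, 0, 0, 0); (2, 2, 0, 0); (1, 1, 1, 0))


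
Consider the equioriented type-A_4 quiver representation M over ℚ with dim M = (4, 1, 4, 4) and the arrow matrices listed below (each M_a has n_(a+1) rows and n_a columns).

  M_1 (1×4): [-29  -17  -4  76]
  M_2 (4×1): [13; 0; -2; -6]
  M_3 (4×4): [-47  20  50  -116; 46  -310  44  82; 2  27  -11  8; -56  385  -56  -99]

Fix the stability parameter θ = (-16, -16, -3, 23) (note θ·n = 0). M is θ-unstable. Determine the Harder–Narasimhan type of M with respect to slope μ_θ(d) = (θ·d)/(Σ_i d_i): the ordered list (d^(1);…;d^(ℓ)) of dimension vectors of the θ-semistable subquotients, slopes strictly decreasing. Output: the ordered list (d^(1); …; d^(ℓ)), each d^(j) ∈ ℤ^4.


Interval decomposition of M: I[1,1]^3, I[1,4], I[3,3], I[3,4]^2, I[4,4].
HN type (ℓ=3): μ^(1)=23; μ^(2)=-3; μ^(3)=-16

((0, 0, 0, 4); (0, 0, 4, 0); (4, 1, 0, 0))


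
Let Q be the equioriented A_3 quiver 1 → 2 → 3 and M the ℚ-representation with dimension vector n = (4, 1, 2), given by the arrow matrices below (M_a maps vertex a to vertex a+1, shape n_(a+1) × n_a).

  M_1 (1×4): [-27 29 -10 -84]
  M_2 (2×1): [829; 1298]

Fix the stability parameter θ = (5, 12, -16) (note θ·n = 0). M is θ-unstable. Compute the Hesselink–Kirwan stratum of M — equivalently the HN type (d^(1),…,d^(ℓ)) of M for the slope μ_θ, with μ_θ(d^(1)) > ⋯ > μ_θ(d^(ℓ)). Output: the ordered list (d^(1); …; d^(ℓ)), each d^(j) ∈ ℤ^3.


Via rank(M_{q-1}∘⋯∘M_p): M ≅ I[1,1]^3, I[1,3], I[3,3].
μ_θ-semistable layers: μ^(1)=5; μ^(2)=1/3; μ^(3)=-16

((3, 0, 0); (1, 1, 1); (0, 0, 1))


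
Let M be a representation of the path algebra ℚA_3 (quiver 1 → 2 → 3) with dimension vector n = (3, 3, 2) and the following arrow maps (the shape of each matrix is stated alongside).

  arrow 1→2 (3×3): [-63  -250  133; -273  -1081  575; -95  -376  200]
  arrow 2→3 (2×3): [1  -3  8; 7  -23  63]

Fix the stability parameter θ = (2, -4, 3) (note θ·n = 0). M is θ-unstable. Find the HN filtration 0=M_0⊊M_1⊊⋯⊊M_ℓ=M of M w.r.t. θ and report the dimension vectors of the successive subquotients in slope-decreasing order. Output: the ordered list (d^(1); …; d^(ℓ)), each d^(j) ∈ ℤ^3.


Interval decomposition of M: I[1,2], I[1,3]^2.
HN type (ℓ=2): μ^(1)=3; μ^(2)=-1

((0, 0, 2); (3, 3, 0))


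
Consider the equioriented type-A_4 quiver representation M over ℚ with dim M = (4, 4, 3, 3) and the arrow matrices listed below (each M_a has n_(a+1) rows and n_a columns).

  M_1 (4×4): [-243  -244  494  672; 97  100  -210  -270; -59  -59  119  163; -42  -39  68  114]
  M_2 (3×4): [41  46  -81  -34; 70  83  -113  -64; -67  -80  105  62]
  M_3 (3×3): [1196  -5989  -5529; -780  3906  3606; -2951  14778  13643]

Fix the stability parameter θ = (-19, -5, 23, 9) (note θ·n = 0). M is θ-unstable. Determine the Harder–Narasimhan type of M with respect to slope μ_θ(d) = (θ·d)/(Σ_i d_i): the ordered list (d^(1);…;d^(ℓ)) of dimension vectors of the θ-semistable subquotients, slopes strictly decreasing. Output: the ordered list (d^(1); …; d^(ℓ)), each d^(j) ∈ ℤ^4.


Via rank(M_{q-1}∘⋯∘M_p): M ≅ I[1,2]^2, I[1,3], I[1,4], I[3,4], I[4,4].
μ_θ-semistable layers: μ^(1)=23; μ^(2)=16; μ^(3)=9; μ^(4)=-5; μ^(5)=-19

((0, 0, 1, 0); (0, 0, 2, 2); (0, 0, 0, 1); (0, 4, 0, 0); (4, 0, 0, 0))


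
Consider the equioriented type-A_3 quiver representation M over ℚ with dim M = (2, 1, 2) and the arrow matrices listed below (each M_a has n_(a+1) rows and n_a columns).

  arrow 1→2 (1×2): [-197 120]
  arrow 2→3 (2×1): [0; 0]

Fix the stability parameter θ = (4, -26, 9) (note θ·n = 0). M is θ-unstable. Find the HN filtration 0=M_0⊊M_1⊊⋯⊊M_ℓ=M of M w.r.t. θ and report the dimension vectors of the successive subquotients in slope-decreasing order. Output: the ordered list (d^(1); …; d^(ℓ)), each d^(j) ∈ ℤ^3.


Via rank(M_{q-1}∘⋯∘M_p): M ≅ I[1,1], I[1,2], I[3,3]^2.
μ_θ-semistable layers: μ^(1)=9; μ^(2)=4; μ^(3)=-11

((0, 0, 2); (1, 0, 0); (1, 1, 0))


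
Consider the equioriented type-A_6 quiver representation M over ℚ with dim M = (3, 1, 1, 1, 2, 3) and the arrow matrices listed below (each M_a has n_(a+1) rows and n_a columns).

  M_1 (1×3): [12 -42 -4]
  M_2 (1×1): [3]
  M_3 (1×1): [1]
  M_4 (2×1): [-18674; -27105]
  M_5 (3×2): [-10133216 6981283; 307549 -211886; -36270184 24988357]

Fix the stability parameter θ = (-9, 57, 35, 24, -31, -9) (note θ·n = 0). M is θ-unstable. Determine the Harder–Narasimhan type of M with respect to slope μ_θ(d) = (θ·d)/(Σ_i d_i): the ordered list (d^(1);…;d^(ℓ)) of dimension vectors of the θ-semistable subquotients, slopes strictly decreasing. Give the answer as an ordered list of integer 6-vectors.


Barcode: M ≅ I[1,1]^2, I[1,6], I[5,6], I[6,6]. HN layers by μ_θ (3 steps, strictly decreasing):
  μ^(1)=76/5; μ^(2)=-9; μ^(3)=-31

((0, 1, 1, 1, 1, 1); (3, 0, 0, 0, 0, 2); (0, 0, 0, 0, 1, 0))


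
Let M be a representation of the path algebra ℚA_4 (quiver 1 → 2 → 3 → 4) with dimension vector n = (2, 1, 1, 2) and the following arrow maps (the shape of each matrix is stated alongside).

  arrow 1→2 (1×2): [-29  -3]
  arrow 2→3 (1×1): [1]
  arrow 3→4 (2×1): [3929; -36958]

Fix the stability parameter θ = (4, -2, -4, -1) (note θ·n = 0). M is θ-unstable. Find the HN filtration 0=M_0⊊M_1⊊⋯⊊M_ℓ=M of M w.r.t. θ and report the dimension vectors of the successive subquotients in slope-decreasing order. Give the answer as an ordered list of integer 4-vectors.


Via rank(M_{q-1}∘⋯∘M_p): M ≅ I[1,1], I[1,4], I[4,4].
μ_θ-semistable layers: μ^(1)=4; μ^(2)=-3/4; μ^(3)=-1

((1, 0, 0, 0); (1, 1, 1, 1); (0, 0, 0, 1))


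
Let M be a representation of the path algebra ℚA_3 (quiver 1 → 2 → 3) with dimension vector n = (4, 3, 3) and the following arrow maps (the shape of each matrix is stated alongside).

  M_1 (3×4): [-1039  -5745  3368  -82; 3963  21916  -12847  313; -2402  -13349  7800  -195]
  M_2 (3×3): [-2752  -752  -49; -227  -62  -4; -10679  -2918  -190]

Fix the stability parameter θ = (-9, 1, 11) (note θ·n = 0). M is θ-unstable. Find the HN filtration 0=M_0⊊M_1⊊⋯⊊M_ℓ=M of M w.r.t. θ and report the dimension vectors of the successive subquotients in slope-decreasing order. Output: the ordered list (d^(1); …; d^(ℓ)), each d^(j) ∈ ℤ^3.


Barcode: M ≅ I[1,1], I[1,2], I[1,3]^2, I[3,3]. HN layers by μ_θ (3 steps, strictly decreasing):
  μ^(1)=11; μ^(2)=1; μ^(3)=-9

((0, 0, 3); (0, 3, 0); (4, 0, 0))


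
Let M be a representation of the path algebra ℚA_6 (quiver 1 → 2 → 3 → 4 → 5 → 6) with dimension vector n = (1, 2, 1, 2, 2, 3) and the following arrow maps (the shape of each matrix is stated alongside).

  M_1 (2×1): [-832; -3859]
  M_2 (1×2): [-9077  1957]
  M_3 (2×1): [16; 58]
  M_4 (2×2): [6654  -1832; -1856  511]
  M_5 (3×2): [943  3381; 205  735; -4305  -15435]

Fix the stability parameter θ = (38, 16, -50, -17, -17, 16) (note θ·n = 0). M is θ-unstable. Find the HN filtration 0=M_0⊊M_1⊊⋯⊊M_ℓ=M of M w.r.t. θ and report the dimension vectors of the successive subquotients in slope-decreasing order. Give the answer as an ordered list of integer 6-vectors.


Via rank(M_{q-1}∘⋯∘M_p): M ≅ I[1,6], I[2,2], I[4,5], I[6,6]^2.
μ_θ-semistable layers: μ^(1)=16; μ^(2)=-6; μ^(3)=-17

((0, 1, 0, 0, 0, 3); (1, 1, 1, 1, 1, 0); (0, 0, 0, 1, 1, 0))


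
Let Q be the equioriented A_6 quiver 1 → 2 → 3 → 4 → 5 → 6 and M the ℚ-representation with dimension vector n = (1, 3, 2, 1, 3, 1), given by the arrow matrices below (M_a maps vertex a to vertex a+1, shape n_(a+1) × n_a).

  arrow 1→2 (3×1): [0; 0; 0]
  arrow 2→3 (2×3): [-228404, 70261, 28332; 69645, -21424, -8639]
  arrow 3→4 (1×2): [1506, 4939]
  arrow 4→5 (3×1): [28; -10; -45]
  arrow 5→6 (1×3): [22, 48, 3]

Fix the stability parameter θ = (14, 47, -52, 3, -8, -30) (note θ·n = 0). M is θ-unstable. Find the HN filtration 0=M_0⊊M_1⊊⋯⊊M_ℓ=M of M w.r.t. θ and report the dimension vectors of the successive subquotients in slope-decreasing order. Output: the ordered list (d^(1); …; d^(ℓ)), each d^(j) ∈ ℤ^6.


Via rank(M_{q-1}∘⋯∘M_p): M ≅ I[1,1], I[2,2], I[2,3], I[2,6], I[5,5]^2.
μ_θ-semistable layers: μ^(1)=47; μ^(2)=14; μ^(3)=-5/2; μ^(4)=-8

((0, 1, 0, 0, 0, 0); (1, 0, 0, 0, 0, 0); (0, 1, 1, 0, 0, 0); (0, 1, 1, 1, 3, 1))


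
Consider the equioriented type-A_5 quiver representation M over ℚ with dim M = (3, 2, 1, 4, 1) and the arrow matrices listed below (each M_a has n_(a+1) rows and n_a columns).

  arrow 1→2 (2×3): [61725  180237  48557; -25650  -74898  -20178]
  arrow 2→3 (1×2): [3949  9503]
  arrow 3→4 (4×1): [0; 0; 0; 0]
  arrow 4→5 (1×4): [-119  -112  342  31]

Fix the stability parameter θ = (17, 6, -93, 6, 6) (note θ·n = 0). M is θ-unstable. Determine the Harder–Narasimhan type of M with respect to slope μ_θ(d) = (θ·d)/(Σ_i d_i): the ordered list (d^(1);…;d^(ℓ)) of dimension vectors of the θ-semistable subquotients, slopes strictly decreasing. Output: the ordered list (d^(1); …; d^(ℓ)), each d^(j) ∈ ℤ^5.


Barcode: M ≅ I[1,1]^2, I[1,3], I[2,2], I[4,4]^3, I[4,5]. HN layers by μ_θ (3 steps, strictly decreasing):
  μ^(1)=17; μ^(2)=6; μ^(3)=-70/3

((2, 0, 0, 0, 0); (0, 1, 0, 4, 1); (1, 1, 1, 0, 0))


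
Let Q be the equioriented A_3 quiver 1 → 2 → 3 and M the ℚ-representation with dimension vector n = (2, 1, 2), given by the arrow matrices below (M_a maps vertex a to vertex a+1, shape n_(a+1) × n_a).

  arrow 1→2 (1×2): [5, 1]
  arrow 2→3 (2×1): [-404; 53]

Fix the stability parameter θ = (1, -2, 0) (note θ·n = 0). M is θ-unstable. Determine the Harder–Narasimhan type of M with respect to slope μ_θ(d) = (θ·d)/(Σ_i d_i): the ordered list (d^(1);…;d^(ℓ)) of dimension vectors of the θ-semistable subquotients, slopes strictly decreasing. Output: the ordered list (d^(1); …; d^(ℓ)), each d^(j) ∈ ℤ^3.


Barcode: M ≅ I[1,1], I[1,3], I[3,3]. HN layers by μ_θ (3 steps, strictly decreasing):
  μ^(1)=1; μ^(2)=0; μ^(3)=-1/2

((1, 0, 0); (0, 0, 2); (1, 1, 0))


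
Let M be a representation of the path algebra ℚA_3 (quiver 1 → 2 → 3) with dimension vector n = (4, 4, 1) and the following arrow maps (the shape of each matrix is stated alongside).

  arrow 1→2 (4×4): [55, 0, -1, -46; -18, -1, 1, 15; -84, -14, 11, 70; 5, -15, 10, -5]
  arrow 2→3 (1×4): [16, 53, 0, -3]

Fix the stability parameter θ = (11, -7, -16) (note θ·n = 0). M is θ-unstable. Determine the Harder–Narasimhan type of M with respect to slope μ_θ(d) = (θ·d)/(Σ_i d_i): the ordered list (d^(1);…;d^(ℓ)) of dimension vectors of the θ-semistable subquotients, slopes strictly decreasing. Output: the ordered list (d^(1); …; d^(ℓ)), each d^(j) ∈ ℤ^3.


Via rank(M_{q-1}∘⋯∘M_p): M ≅ I[1,1], I[1,2]^2, I[1,3], I[2,2].
μ_θ-semistable layers: μ^(1)=11; μ^(2)=2; μ^(3)=-4; μ^(4)=-7

((1, 0, 0); (2, 2, 0); (1, 1, 1); (0, 1, 0))


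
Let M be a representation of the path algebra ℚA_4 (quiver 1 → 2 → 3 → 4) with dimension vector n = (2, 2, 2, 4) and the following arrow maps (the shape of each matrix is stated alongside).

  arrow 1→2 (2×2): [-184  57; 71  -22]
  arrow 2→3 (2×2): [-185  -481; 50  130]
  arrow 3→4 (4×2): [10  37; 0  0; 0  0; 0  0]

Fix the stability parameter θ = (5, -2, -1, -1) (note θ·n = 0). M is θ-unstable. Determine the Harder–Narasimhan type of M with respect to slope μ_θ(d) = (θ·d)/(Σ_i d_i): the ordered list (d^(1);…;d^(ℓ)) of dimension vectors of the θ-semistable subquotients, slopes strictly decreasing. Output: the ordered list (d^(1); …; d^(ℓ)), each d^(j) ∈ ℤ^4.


Via rank(M_{q-1}∘⋯∘M_p): M ≅ I[1,2], I[1,3], I[3,4], I[4,4]^3.
μ_θ-semistable layers: μ^(1)=3/2; μ^(2)=2/3; μ^(3)=-1

((1, 1, 0, 0); (1, 1, 1, 0); (0, 0, 1, 4))


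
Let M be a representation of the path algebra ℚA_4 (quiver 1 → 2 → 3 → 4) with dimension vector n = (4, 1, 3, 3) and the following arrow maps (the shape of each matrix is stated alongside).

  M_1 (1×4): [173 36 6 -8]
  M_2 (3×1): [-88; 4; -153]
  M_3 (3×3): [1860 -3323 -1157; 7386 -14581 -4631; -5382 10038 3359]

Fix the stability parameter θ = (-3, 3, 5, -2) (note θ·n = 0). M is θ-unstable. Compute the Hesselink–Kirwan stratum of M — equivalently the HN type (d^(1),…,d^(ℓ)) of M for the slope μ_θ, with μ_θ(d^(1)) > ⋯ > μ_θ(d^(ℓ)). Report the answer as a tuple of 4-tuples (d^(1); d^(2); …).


Barcode: M ≅ I[1,1]^3, I[1,4], I[3,4]^2. HN layers by μ_θ (3 steps, strictly decreasing):
  μ^(1)=2; μ^(2)=3/2; μ^(3)=-3

((0, 1, 1, 1); (0, 0, 2, 2); (4, 0, 0, 0))


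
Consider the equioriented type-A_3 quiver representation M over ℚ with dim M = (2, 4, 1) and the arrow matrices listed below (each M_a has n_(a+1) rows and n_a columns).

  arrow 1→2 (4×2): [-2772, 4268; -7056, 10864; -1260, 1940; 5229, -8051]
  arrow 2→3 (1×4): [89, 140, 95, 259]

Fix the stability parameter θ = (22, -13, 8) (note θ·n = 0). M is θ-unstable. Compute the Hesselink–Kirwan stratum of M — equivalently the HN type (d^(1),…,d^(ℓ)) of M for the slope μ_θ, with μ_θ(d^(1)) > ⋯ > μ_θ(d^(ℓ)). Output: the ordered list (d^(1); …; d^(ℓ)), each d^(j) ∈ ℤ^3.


Via rank(M_{q-1}∘⋯∘M_p): M ≅ I[1,1], I[1,3], I[2,2]^3.
μ_θ-semistable layers: μ^(1)=22; μ^(2)=8; μ^(3)=9/2; μ^(4)=-13

((1, 0, 0); (0, 0, 1); (1, 1, 0); (0, 3, 0))


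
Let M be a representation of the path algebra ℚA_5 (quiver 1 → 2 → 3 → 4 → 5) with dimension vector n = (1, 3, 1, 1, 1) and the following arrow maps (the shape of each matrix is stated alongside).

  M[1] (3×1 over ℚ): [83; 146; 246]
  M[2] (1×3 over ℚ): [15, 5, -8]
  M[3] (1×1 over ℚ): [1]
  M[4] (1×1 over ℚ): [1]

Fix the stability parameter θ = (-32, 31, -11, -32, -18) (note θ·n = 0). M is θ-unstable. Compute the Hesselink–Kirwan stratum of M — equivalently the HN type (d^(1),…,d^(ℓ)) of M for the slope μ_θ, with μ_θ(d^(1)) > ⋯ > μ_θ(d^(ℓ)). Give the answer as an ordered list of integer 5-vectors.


Via rank(M_{q-1}∘⋯∘M_p): M ≅ I[1,5], I[2,2]^2.
μ_θ-semistable layers: μ^(1)=31; μ^(2)=-15/2; μ^(3)=-32

((0, 2, 0, 0, 0); (0, 1, 1, 1, 1); (1, 0, 0, 0, 0))


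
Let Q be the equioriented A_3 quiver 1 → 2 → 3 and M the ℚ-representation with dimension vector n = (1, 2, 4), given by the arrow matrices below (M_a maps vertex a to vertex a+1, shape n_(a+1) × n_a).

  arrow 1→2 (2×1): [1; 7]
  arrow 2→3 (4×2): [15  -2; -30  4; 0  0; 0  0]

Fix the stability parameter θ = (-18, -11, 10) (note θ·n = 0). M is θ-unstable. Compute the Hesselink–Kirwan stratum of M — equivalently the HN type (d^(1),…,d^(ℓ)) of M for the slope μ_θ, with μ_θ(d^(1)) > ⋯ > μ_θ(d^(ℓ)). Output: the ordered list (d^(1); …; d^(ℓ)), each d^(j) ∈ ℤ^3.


Via rank(M_{q-1}∘⋯∘M_p): M ≅ I[1,3], I[2,2], I[3,3]^3.
μ_θ-semistable layers: μ^(1)=10; μ^(2)=-11; μ^(3)=-18

((0, 0, 4); (0, 2, 0); (1, 0, 0))


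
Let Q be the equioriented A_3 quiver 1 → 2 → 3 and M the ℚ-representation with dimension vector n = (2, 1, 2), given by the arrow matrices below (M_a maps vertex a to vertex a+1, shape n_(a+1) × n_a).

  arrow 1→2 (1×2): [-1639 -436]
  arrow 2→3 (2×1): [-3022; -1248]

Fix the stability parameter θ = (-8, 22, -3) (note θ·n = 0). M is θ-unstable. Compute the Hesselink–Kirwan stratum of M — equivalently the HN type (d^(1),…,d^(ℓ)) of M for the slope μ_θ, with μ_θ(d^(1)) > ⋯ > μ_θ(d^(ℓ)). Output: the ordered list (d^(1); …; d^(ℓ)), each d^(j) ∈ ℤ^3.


Interval decomposition of M: I[1,1], I[1,3], I[3,3].
HN type (ℓ=3): μ^(1)=19/2; μ^(2)=-3; μ^(3)=-8

((0, 1, 1); (0, 0, 1); (2, 0, 0))


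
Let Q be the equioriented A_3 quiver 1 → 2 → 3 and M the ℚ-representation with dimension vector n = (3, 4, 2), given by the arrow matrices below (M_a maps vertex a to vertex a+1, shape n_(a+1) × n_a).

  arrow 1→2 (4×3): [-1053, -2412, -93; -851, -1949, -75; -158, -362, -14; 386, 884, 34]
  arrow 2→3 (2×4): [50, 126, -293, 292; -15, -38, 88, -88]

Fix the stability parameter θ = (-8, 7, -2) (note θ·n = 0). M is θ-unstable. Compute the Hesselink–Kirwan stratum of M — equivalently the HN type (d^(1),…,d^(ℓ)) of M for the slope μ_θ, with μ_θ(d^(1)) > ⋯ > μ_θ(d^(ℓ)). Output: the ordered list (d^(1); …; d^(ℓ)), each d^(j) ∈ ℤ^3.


Interval decomposition of M: I[1,1], I[1,2], I[1,3], I[2,2], I[2,3].
HN type (ℓ=3): μ^(1)=7; μ^(2)=5/2; μ^(3)=-8

((0, 2, 0); (0, 2, 2); (3, 0, 0))


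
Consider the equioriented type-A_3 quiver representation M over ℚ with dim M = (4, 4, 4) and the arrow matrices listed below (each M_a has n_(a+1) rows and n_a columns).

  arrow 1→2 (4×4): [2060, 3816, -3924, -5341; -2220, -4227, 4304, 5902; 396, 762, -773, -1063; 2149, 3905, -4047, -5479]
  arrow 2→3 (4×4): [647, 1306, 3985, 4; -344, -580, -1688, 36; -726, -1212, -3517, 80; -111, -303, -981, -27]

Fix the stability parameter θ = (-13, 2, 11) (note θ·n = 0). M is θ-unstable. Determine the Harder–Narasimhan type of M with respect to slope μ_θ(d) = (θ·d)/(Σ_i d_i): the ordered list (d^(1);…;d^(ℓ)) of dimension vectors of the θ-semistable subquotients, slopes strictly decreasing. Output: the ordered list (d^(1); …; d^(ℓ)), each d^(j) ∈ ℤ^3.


Via rank(M_{q-1}∘⋯∘M_p): M ≅ I[1,2], I[1,3]^3, I[3,3].
μ_θ-semistable layers: μ^(1)=11; μ^(2)=2; μ^(3)=-13

((0, 0, 4); (0, 4, 0); (4, 0, 0))


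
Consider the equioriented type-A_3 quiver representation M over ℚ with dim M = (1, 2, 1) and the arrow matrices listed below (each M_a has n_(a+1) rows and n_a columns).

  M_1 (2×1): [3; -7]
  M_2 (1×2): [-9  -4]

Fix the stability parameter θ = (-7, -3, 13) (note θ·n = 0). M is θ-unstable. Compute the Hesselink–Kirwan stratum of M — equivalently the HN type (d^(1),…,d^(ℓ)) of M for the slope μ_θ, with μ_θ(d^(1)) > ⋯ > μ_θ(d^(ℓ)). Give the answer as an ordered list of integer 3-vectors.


Barcode: M ≅ I[1,3], I[2,2]. HN layers by μ_θ (3 steps, strictly decreasing):
  μ^(1)=13; μ^(2)=-3; μ^(3)=-7

((0, 0, 1); (0, 2, 0); (1, 0, 0))


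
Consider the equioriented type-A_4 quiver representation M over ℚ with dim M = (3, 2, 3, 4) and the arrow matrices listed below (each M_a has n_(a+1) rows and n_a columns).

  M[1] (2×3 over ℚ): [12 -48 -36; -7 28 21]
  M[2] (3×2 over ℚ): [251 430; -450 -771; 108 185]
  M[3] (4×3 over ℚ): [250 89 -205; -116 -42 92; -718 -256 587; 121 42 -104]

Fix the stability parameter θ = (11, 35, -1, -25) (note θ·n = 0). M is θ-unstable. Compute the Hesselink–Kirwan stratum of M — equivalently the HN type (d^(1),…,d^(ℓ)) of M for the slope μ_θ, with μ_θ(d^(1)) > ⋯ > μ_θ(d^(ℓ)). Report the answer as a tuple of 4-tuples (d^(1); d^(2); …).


Interval decomposition of M: I[1,1]^2, I[1,4], I[2,4], I[3,4], I[4,4].
HN type (ℓ=5): μ^(1)=11; μ^(2)=5; μ^(3)=3; μ^(4)=-13; μ^(5)=-25

((2, 0, 0, 0); (1, 1, 1, 1); (0, 1, 1, 1); (0, 0, 1, 1); (0, 0, 0, 1))


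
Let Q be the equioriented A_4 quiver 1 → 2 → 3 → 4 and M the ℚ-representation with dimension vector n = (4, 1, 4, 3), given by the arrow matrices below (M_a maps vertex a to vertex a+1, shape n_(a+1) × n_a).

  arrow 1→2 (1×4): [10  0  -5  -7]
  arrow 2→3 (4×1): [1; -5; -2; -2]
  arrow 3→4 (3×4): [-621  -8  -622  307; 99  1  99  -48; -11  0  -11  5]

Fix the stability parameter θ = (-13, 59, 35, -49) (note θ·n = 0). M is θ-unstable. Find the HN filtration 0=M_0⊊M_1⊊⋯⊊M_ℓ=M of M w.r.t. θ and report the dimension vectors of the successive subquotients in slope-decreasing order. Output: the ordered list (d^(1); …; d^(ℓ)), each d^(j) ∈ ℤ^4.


Via rank(M_{q-1}∘⋯∘M_p): M ≅ I[1,1]^3, I[1,4], I[3,3], I[3,4]^2.
μ_θ-semistable layers: μ^(1)=35; μ^(2)=15; μ^(3)=-7; μ^(4)=-13

((0, 0, 1, 0); (0, 1, 1, 1); (0, 0, 2, 2); (4, 0, 0, 0))


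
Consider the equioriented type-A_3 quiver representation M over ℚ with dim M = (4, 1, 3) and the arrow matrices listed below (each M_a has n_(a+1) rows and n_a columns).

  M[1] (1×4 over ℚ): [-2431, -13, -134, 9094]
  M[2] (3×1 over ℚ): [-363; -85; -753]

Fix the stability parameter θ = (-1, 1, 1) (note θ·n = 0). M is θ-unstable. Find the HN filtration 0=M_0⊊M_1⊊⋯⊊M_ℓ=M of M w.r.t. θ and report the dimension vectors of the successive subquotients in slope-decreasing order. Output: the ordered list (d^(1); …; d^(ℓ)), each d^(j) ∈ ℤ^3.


Barcode: M ≅ I[1,1]^3, I[1,3], I[3,3]^2. HN layers by μ_θ (2 steps, strictly decreasing):
  μ^(1)=1; μ^(2)=-1

((0, 1, 3); (4, 0, 0))


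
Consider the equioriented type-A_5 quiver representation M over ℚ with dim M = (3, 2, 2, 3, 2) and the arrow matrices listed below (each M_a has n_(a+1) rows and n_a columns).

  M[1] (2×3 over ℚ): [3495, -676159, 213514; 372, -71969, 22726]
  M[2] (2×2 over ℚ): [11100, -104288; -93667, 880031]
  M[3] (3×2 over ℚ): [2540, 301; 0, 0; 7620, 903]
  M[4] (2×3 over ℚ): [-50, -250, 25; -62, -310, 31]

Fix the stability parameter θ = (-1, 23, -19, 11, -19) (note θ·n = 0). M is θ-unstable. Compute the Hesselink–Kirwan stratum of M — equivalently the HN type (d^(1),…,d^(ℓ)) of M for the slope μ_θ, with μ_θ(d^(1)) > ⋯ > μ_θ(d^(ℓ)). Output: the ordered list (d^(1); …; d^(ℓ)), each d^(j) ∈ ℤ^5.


Interval decomposition of M: I[1,1], I[1,3], I[1,5], I[4,4]^2, I[5,5].
HN type (ℓ=4): μ^(1)=11; μ^(2)=2; μ^(3)=-1; μ^(4)=-19

((0, 0, 0, 2, 0); (0, 1, 1, 0, 0); (3, 1, 1, 1, 1); (0, 0, 0, 0, 1))


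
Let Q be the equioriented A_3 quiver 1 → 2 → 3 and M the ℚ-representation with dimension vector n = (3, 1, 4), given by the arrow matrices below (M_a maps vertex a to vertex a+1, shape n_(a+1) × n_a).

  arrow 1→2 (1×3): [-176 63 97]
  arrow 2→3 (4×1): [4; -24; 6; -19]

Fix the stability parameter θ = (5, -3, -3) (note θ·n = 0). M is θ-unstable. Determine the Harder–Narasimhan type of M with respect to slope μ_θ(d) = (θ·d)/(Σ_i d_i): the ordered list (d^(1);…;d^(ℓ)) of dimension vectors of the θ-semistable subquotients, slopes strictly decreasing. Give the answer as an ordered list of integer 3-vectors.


Via rank(M_{q-1}∘⋯∘M_p): M ≅ I[1,1]^2, I[1,3], I[3,3]^3.
μ_θ-semistable layers: μ^(1)=5; μ^(2)=-1/3; μ^(3)=-3

((2, 0, 0); (1, 1, 1); (0, 0, 3))


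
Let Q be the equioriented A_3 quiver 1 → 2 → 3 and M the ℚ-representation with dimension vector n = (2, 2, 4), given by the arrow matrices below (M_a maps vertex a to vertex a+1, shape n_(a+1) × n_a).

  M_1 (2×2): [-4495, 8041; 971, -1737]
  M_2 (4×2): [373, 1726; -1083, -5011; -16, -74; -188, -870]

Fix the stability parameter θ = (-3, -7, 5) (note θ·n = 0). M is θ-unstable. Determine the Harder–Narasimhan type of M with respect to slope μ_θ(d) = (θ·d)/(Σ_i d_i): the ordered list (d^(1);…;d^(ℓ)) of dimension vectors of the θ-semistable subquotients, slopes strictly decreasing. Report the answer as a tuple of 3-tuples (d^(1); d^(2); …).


Barcode: M ≅ I[1,3]^2, I[3,3]^2. HN layers by μ_θ (2 steps, strictly decreasing):
  μ^(1)=5; μ^(2)=-5

((0, 0, 4); (2, 2, 0))


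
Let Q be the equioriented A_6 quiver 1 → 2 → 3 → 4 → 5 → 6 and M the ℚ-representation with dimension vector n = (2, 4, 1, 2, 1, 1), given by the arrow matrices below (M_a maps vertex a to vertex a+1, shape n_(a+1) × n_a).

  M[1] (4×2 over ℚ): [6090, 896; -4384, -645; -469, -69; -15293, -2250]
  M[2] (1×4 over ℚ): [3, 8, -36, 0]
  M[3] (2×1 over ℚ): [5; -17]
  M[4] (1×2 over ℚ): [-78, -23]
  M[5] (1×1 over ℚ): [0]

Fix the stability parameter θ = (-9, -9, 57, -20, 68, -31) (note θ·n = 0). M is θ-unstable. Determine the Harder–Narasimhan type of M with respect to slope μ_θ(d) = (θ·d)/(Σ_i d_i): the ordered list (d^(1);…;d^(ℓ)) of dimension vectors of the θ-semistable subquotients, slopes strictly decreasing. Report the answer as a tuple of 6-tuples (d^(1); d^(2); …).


Via rank(M_{q-1}∘⋯∘M_p): M ≅ I[1,2], I[1,5], I[2,2]^2, I[4,4], I[6,6].
μ_θ-semistable layers: μ^(1)=68; μ^(2)=37/2; μ^(3)=-9; μ^(4)=-20; μ^(5)=-31

((0, 0, 0, 0, 1, 0); (0, 0, 1, 1, 0, 0); (2, 4, 0, 0, 0, 0); (0, 0, 0, 1, 0, 0); (0, 0, 0, 0, 0, 1))


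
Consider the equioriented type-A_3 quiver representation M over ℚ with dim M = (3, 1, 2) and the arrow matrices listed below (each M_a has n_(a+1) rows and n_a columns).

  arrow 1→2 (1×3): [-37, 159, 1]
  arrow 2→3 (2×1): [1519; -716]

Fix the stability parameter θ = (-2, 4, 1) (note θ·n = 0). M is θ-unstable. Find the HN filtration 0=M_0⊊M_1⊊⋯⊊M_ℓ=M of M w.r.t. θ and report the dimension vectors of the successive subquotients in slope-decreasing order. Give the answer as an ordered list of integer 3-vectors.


Via rank(M_{q-1}∘⋯∘M_p): M ≅ I[1,1]^2, I[1,3], I[3,3].
μ_θ-semistable layers: μ^(1)=5/2; μ^(2)=1; μ^(3)=-2

((0, 1, 1); (0, 0, 1); (3, 0, 0))


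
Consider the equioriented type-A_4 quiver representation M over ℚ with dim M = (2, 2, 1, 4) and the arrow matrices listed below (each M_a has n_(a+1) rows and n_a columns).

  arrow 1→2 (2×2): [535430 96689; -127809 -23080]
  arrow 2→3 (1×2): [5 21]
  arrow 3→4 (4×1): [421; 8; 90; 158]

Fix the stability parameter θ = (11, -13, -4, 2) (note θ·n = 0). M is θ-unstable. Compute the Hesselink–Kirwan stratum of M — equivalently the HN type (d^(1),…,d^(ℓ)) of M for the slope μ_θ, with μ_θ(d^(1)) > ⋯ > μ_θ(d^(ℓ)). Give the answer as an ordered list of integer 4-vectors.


Interval decomposition of M: I[1,2], I[1,4], I[4,4]^3.
HN type (ℓ=3): μ^(1)=2; μ^(2)=-1; μ^(3)=-2

((0, 0, 0, 4); (1, 1, 0, 0); (1, 1, 1, 0))


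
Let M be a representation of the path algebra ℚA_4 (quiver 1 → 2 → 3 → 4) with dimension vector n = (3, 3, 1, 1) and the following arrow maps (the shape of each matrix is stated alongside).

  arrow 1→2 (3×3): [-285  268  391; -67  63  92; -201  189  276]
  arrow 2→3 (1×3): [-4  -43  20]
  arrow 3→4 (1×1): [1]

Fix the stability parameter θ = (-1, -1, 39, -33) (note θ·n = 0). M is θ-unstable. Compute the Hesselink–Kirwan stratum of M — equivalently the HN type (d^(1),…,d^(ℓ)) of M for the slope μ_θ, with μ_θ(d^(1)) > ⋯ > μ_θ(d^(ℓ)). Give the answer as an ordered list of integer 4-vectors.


Barcode: M ≅ I[1,1], I[1,2], I[1,4], I[2,2]. HN layers by μ_θ (2 steps, strictly decreasing):
  μ^(1)=3; μ^(2)=-1

((0, 0, 1, 1); (3, 3, 0, 0))


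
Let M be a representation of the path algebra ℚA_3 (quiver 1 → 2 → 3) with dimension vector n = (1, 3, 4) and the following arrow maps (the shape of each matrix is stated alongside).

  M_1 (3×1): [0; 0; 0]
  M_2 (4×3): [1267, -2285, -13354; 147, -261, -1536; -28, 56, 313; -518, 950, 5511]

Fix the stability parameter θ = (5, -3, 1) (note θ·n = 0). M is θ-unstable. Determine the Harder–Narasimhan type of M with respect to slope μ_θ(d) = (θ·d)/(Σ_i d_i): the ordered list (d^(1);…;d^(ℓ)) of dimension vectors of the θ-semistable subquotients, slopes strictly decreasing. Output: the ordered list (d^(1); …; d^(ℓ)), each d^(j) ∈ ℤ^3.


Via rank(M_{q-1}∘⋯∘M_p): M ≅ I[1,1], I[2,2], I[2,3]^2, I[3,3]^2.
μ_θ-semistable layers: μ^(1)=5; μ^(2)=1; μ^(3)=-3

((1, 0, 0); (0, 0, 4); (0, 3, 0))


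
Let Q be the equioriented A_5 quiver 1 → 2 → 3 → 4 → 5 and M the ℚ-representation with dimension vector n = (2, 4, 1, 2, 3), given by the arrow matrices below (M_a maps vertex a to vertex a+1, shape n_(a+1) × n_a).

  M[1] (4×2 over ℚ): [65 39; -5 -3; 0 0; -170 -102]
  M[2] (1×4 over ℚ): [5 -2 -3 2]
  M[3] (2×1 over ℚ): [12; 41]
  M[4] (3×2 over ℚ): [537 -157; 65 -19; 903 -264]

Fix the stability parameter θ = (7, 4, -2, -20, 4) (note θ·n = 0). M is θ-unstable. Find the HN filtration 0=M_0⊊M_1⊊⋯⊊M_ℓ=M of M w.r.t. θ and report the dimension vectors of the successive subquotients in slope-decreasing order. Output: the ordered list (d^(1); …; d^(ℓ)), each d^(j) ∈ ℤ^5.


Via rank(M_{q-1}∘⋯∘M_p): M ≅ I[1,1], I[1,5], I[2,2]^3, I[4,5], I[5,5].
μ_θ-semistable layers: μ^(1)=7; μ^(2)=4; μ^(3)=-11/4; μ^(4)=-20

((1, 0, 0, 0, 0); (0, 3, 0, 0, 3); (1, 1, 1, 1, 0); (0, 0, 0, 1, 0))


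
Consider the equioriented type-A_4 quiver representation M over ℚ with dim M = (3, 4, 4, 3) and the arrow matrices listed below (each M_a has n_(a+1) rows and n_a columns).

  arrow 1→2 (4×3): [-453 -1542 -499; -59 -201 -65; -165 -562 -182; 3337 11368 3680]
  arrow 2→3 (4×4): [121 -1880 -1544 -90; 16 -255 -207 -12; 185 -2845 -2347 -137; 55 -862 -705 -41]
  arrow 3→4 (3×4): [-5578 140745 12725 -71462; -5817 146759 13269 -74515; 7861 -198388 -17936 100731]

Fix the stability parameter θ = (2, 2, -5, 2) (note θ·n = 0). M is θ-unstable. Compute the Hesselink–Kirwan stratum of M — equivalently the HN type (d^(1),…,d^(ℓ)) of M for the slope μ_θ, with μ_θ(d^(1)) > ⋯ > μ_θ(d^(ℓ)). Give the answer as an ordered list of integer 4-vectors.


Interval decomposition of M: I[1,4]^3, I[2,3].
HN type (ℓ=3): μ^(1)=2; μ^(2)=-1/3; μ^(3)=-3/2

((0, 0, 0, 3); (3, 3, 3, 0); (0, 1, 1, 0))


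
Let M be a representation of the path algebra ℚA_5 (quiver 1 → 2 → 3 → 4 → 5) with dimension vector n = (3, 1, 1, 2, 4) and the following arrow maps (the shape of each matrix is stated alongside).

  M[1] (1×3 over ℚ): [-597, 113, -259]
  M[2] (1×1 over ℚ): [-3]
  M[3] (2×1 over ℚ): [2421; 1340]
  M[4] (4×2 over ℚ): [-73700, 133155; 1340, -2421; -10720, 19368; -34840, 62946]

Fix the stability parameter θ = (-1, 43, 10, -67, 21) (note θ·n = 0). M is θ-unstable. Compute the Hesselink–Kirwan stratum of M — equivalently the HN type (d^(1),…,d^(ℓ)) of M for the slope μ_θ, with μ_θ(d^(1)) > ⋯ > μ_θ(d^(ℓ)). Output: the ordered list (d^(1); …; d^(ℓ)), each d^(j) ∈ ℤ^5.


Via rank(M_{q-1}∘⋯∘M_p): M ≅ I[1,1]^2, I[1,4], I[4,5], I[5,5]^3.
μ_θ-semistable layers: μ^(1)=21; μ^(2)=-1; μ^(3)=-15/4; μ^(4)=-67

((0, 0, 0, 0, 4); (2, 0, 0, 0, 0); (1, 1, 1, 1, 0); (0, 0, 0, 1, 0))


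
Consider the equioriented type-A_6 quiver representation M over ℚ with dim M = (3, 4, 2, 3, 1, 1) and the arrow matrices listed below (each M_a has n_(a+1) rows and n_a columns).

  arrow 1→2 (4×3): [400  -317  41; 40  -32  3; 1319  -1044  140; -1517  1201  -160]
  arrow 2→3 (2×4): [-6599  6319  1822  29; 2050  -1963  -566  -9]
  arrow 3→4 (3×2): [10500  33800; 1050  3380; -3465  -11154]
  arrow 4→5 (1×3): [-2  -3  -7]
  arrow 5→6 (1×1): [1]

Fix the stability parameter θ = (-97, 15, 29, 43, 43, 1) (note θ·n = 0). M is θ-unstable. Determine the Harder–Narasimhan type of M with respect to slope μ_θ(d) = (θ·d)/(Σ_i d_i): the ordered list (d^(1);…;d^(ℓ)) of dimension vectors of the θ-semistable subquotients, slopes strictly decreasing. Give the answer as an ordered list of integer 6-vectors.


Interval decomposition of M: I[1,2], I[1,3], I[1,6], I[2,2], I[4,4]^2.
HN type (ℓ=4): μ^(1)=43; μ^(2)=29; μ^(3)=15; μ^(4)=-97

((0, 0, 0, 2, 0, 0); (0, 0, 2, 1, 1, 1); (0, 4, 0, 0, 0, 0); (3, 0, 0, 0, 0, 0))
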